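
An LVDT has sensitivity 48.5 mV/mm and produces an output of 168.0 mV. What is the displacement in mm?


Displacement = Vout / sensitivity.
d = 168.0 / 48.5
d = 3.464 mm

3.464 mm


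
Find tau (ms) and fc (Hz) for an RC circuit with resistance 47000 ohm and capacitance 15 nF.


Time constant: tau = R * C.
tau = 47000 * 1.50e-08 = 0.000705 s
tau = 0.705 ms
Cutoff frequency: fc = 1 / (2*pi*R*C).
fc = 1 / (2*pi*0.000705) = 225.75 Hz

tau = 0.705 ms, fc = 225.75 Hz


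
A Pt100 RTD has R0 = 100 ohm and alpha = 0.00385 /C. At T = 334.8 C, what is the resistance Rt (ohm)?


The RTD equation: Rt = R0 * (1 + alpha * T).
Rt = 100 * (1 + 0.00385 * 334.8)
Rt = 100 * (1 + 1.28898)
Rt = 100 * 2.28898
Rt = 228.898 ohm

228.898 ohm


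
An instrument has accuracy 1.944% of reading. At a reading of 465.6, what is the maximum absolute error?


Absolute error = (accuracy% / 100) * reading.
Error = (1.944 / 100) * 465.6
Error = 0.01944 * 465.6
Error = 9.0513

9.0513


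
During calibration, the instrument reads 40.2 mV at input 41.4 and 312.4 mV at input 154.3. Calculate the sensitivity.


Sensitivity = (y2 - y1) / (x2 - x1).
S = (312.4 - 40.2) / (154.3 - 41.4)
S = 272.2 / 112.9
S = 2.411 mV/unit

2.411 mV/unit


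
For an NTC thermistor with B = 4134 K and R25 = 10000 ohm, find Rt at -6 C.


NTC thermistor equation: Rt = R25 * exp(B * (1/T - 1/T25)).
T in Kelvin: 267.15 K, T25 = 298.15 K
1/T - 1/T25 = 1/267.15 - 1/298.15 = 0.0003892
B * (1/T - 1/T25) = 4134 * 0.0003892 = 1.6089
Rt = 10000 * exp(1.6089) = 49975.5 ohm

49975.5 ohm


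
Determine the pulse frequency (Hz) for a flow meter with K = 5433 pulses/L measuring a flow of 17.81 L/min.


Frequency = K * Q / 60 (converting L/min to L/s).
f = 5433 * 17.81 / 60
f = 96761.73 / 60
f = 1612.7 Hz

1612.7 Hz


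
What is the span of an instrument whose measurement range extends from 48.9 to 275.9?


Span = upper range - lower range.
Span = 275.9 - (48.9)
Span = 227.0

227.0


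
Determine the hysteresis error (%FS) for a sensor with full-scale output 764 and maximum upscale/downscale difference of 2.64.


Hysteresis = (max difference / full scale) * 100%.
H = (2.64 / 764) * 100
H = 0.346 %FS

0.346 %FS


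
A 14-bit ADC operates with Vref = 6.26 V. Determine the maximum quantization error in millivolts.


The maximum quantization error is +/- LSB/2.
LSB = Vref / 2^n = 6.26 / 16384 = 0.00038208 V
Max error = LSB / 2 = 0.00038208 / 2 = 0.00019104 V
Max error = 0.191 mV

0.191 mV


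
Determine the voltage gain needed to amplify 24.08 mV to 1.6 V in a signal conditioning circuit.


Gain = Vout / Vin (converting to same units).
G = 1.6 V / 24.08 mV
G = 1600.0 mV / 24.08 mV
G = 66.45

66.45


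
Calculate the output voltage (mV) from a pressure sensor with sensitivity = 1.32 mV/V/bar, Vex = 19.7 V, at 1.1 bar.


Output = sensitivity * Vex * P.
Vout = 1.32 * 19.7 * 1.1
Vout = 26.004 * 1.1
Vout = 28.6 mV

28.6 mV


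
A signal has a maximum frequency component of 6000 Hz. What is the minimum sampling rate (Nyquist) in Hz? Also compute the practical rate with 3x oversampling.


By Nyquist theorem, fs_min = 2 * fmax.
fs_min = 2 * 6000 = 12000 Hz
Practical rate = 3 * fs_min = 3 * 12000 = 36000 Hz

fs_min = 12000 Hz, fs_practical = 36000 Hz


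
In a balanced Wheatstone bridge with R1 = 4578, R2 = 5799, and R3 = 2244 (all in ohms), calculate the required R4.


At balance: R1*R4 = R2*R3, so R4 = R2*R3/R1.
R4 = 5799 * 2244 / 4578
R4 = 13012956 / 4578
R4 = 2842.5 ohm

2842.5 ohm


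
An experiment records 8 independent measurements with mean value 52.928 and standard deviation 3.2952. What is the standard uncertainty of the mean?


The standard uncertainty for Type A evaluation is u = s / sqrt(n).
u = 3.2952 / sqrt(8)
u = 3.2952 / 2.8284
u = 1.165

1.165


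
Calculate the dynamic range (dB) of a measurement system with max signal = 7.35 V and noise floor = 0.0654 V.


Dynamic range = 20 * log10(Vmax / Vnoise).
DR = 20 * log10(7.35 / 0.0654)
DR = 20 * log10(112.39)
DR = 41.01 dB

41.01 dB


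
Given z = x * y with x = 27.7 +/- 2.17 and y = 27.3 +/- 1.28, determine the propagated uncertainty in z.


For a product z = x*y, the relative uncertainty is:
uz/z = sqrt((ux/x)^2 + (uy/y)^2)
Relative uncertainties: ux/x = 2.17/27.7 = 0.078339
uy/y = 1.28/27.3 = 0.046886
z = 27.7 * 27.3 = 756.2
uz = 756.2 * sqrt(0.078339^2 + 0.046886^2) = 69.041

69.041


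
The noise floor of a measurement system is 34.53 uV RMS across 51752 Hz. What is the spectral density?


Noise spectral density = Vrms / sqrt(BW).
NSD = 34.53 / sqrt(51752)
NSD = 34.53 / 227.4907
NSD = 0.1518 uV/sqrt(Hz)

0.1518 uV/sqrt(Hz)


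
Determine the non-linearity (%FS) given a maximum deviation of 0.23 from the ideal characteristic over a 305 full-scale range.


Linearity error = (max deviation / full scale) * 100%.
Linearity = (0.23 / 305) * 100
Linearity = 0.075 %FS

0.075 %FS


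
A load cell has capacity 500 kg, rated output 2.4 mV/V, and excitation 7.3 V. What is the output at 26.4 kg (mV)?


Vout = rated_output * Vex * (load / capacity).
Vout = 2.4 * 7.3 * (26.4 / 500)
Vout = 2.4 * 7.3 * 0.0528
Vout = 0.925 mV

0.925 mV


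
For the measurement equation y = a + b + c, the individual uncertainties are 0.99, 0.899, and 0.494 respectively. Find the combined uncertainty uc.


For a sum of independent quantities, uc = sqrt(u1^2 + u2^2 + u3^2).
uc = sqrt(0.99^2 + 0.899^2 + 0.494^2)
uc = sqrt(0.9801 + 0.808201 + 0.244036)
uc = 1.4256

1.4256


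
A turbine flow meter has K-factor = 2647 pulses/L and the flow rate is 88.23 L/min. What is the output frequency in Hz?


Frequency = K * Q / 60 (converting L/min to L/s).
f = 2647 * 88.23 / 60
f = 233544.81 / 60
f = 3892.41 Hz

3892.41 Hz


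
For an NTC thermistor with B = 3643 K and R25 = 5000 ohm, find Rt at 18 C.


NTC thermistor equation: Rt = R25 * exp(B * (1/T - 1/T25)).
T in Kelvin: 291.15 K, T25 = 298.15 K
1/T - 1/T25 = 1/291.15 - 1/298.15 = 8.064e-05
B * (1/T - 1/T25) = 3643 * 8.064e-05 = 0.2938
Rt = 5000 * exp(0.2938) = 6707.4 ohm

6707.4 ohm


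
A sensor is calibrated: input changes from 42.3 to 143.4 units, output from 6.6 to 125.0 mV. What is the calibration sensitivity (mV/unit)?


Sensitivity = (y2 - y1) / (x2 - x1).
S = (125.0 - 6.6) / (143.4 - 42.3)
S = 118.4 / 101.1
S = 1.1711 mV/unit

1.1711 mV/unit


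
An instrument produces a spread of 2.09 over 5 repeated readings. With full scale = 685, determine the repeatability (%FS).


Repeatability = (spread / full scale) * 100%.
R = (2.09 / 685) * 100
R = 0.305 %FS

0.305 %FS


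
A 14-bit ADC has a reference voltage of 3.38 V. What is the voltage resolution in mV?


The resolution (LSB) of an ADC is Vref / 2^n.
LSB = 3.38 / 2^14
LSB = 3.38 / 16384
LSB = 0.0002063 V = 0.20629883 mV

0.20629883 mV


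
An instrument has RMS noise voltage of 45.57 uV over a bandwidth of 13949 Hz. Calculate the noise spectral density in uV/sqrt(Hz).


Noise spectral density = Vrms / sqrt(BW).
NSD = 45.57 / sqrt(13949)
NSD = 45.57 / 118.1059
NSD = 0.3858 uV/sqrt(Hz)

0.3858 uV/sqrt(Hz)


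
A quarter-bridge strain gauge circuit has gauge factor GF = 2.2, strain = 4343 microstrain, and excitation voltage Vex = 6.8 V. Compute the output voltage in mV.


Quarter bridge output: Vout = (GF * epsilon * Vex) / 4.
Vout = (2.2 * 4343e-6 * 6.8) / 4
Vout = 0.06497128 / 4 V
Vout = 0.01624282 V = 16.2428 mV

16.2428 mV


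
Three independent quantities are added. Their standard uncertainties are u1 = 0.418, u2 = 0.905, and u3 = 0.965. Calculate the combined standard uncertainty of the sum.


For a sum of independent quantities, uc = sqrt(u1^2 + u2^2 + u3^2).
uc = sqrt(0.418^2 + 0.905^2 + 0.965^2)
uc = sqrt(0.174724 + 0.819025 + 0.931225)
uc = 1.3874

1.3874


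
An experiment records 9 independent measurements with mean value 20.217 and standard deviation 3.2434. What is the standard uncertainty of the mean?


The standard uncertainty for Type A evaluation is u = s / sqrt(n).
u = 3.2434 / sqrt(9)
u = 3.2434 / 3.0
u = 1.0811

1.0811


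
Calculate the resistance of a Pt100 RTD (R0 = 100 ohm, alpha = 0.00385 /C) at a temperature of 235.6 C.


The RTD equation: Rt = R0 * (1 + alpha * T).
Rt = 100 * (1 + 0.00385 * 235.6)
Rt = 100 * (1 + 0.90706)
Rt = 100 * 1.90706
Rt = 190.706 ohm

190.706 ohm


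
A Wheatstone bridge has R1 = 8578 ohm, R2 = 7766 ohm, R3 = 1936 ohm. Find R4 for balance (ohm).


At balance: R1*R4 = R2*R3, so R4 = R2*R3/R1.
R4 = 7766 * 1936 / 8578
R4 = 15034976 / 8578
R4 = 1752.74 ohm

1752.74 ohm


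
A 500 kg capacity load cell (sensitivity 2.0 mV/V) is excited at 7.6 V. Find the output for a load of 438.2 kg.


Vout = rated_output * Vex * (load / capacity).
Vout = 2.0 * 7.6 * (438.2 / 500)
Vout = 2.0 * 7.6 * 0.8764
Vout = 13.321 mV

13.321 mV


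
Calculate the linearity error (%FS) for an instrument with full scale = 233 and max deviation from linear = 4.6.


Linearity error = (max deviation / full scale) * 100%.
Linearity = (4.6 / 233) * 100
Linearity = 1.974 %FS

1.974 %FS


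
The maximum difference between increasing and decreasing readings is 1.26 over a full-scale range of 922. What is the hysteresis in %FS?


Hysteresis = (max difference / full scale) * 100%.
H = (1.26 / 922) * 100
H = 0.137 %FS

0.137 %FS


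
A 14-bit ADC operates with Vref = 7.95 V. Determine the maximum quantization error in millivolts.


The maximum quantization error is +/- LSB/2.
LSB = Vref / 2^n = 7.95 / 16384 = 0.00048523 V
Max error = LSB / 2 = 0.00048523 / 2 = 0.00024261 V
Max error = 0.2426 mV

0.2426 mV


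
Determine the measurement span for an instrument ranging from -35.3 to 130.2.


Span = upper range - lower range.
Span = 130.2 - (-35.3)
Span = 165.5

165.5


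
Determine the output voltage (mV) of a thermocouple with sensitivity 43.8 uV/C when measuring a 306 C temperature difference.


The thermocouple output V = sensitivity * dT.
V = 43.8 uV/C * 306 C
V = 13402.8 uV
V = 13.403 mV

13.403 mV


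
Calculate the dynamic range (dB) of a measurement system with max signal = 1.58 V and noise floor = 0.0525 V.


Dynamic range = 20 * log10(Vmax / Vnoise).
DR = 20 * log10(1.58 / 0.0525)
DR = 20 * log10(30.1)
DR = 29.57 dB

29.57 dB


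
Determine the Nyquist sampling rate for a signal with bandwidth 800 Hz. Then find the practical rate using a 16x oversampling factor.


By Nyquist theorem, fs_min = 2 * fmax.
fs_min = 2 * 800 = 1600 Hz
Practical rate = 16 * fs_min = 16 * 1600 = 25600 Hz

fs_min = 1600 Hz, fs_practical = 25600 Hz


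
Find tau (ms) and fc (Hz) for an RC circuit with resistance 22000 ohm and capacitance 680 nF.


Time constant: tau = R * C.
tau = 22000 * 6.80e-07 = 0.01496 s
tau = 14.96 ms
Cutoff frequency: fc = 1 / (2*pi*R*C).
fc = 1 / (2*pi*0.01496) = 10.64 Hz

tau = 14.96 ms, fc = 10.64 Hz


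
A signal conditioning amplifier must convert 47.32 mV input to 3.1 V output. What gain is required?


Gain = Vout / Vin (converting to same units).
G = 3.1 V / 47.32 mV
G = 3100.0 mV / 47.32 mV
G = 65.51

65.51


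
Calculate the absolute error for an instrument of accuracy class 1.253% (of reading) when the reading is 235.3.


Absolute error = (accuracy% / 100) * reading.
Error = (1.253 / 100) * 235.3
Error = 0.01253 * 235.3
Error = 2.9483

2.9483


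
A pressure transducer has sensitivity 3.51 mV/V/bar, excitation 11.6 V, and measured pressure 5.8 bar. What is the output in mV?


Output = sensitivity * Vex * P.
Vout = 3.51 * 11.6 * 5.8
Vout = 40.716 * 5.8
Vout = 236.15 mV

236.15 mV


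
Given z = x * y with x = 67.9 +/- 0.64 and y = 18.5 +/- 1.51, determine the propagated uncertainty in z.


For a product z = x*y, the relative uncertainty is:
uz/z = sqrt((ux/x)^2 + (uy/y)^2)
Relative uncertainties: ux/x = 0.64/67.9 = 0.009426
uy/y = 1.51/18.5 = 0.081622
z = 67.9 * 18.5 = 1256.2
uz = 1256.2 * sqrt(0.009426^2 + 0.081622^2) = 103.21

103.21


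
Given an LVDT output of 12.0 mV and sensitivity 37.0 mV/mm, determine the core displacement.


Displacement = Vout / sensitivity.
d = 12.0 / 37.0
d = 0.324 mm

0.324 mm


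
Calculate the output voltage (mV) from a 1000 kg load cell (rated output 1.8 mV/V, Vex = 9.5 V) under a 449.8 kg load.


Vout = rated_output * Vex * (load / capacity).
Vout = 1.8 * 9.5 * (449.8 / 1000)
Vout = 1.8 * 9.5 * 0.4498
Vout = 7.692 mV

7.692 mV


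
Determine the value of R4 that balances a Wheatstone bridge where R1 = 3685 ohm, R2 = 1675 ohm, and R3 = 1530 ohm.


At balance: R1*R4 = R2*R3, so R4 = R2*R3/R1.
R4 = 1675 * 1530 / 3685
R4 = 2562750 / 3685
R4 = 695.45 ohm

695.45 ohm


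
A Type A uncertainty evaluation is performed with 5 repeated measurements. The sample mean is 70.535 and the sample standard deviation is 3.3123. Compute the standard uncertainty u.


The standard uncertainty for Type A evaluation is u = s / sqrt(n).
u = 3.3123 / sqrt(5)
u = 3.3123 / 2.2361
u = 1.4813

1.4813


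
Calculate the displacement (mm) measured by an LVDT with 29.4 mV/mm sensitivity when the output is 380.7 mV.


Displacement = Vout / sensitivity.
d = 380.7 / 29.4
d = 12.949 mm

12.949 mm


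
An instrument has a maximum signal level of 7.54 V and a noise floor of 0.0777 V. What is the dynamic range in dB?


Dynamic range = 20 * log10(Vmax / Vnoise).
DR = 20 * log10(7.54 / 0.0777)
DR = 20 * log10(97.04)
DR = 39.74 dB

39.74 dB


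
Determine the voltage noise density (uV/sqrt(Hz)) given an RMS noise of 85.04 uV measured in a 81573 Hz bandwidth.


Noise spectral density = Vrms / sqrt(BW).
NSD = 85.04 / sqrt(81573)
NSD = 85.04 / 285.6099
NSD = 0.2977 uV/sqrt(Hz)

0.2977 uV/sqrt(Hz)


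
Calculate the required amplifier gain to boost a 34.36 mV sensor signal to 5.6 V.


Gain = Vout / Vin (converting to same units).
G = 5.6 V / 34.36 mV
G = 5600.0 mV / 34.36 mV
G = 162.98

162.98


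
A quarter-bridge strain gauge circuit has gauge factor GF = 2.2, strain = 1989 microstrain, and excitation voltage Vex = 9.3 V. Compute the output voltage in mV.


Quarter bridge output: Vout = (GF * epsilon * Vex) / 4.
Vout = (2.2 * 1989e-6 * 9.3) / 4
Vout = 0.04069494 / 4 V
Vout = 0.01017374 V = 10.1737 mV

10.1737 mV


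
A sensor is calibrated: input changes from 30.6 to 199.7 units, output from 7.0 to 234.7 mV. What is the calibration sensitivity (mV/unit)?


Sensitivity = (y2 - y1) / (x2 - x1).
S = (234.7 - 7.0) / (199.7 - 30.6)
S = 227.7 / 169.1
S = 1.3465 mV/unit

1.3465 mV/unit


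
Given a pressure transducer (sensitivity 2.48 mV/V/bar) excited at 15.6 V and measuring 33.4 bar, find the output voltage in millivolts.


Output = sensitivity * Vex * P.
Vout = 2.48 * 15.6 * 33.4
Vout = 38.688 * 33.4
Vout = 1292.18 mV

1292.18 mV


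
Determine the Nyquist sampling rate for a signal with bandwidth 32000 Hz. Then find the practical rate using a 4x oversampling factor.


By Nyquist theorem, fs_min = 2 * fmax.
fs_min = 2 * 32000 = 64000 Hz
Practical rate = 4 * fs_min = 4 * 64000 = 256000 Hz

fs_min = 64000 Hz, fs_practical = 256000 Hz


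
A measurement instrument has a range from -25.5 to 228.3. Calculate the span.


Span = upper range - lower range.
Span = 228.3 - (-25.5)
Span = 253.8

253.8


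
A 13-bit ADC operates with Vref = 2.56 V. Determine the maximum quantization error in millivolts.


The maximum quantization error is +/- LSB/2.
LSB = Vref / 2^n = 2.56 / 8192 = 0.0003125 V
Max error = LSB / 2 = 0.0003125 / 2 = 0.00015625 V
Max error = 0.1562 mV

0.1562 mV


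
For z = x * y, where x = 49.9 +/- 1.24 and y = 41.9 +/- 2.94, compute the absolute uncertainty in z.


For a product z = x*y, the relative uncertainty is:
uz/z = sqrt((ux/x)^2 + (uy/y)^2)
Relative uncertainties: ux/x = 1.24/49.9 = 0.02485
uy/y = 2.94/41.9 = 0.070167
z = 49.9 * 41.9 = 2090.8
uz = 2090.8 * sqrt(0.02485^2 + 0.070167^2) = 155.634

155.634


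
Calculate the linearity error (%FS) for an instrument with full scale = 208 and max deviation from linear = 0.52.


Linearity error = (max deviation / full scale) * 100%.
Linearity = (0.52 / 208) * 100
Linearity = 0.25 %FS

0.25 %FS


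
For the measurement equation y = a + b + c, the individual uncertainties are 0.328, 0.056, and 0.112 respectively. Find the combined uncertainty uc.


For a sum of independent quantities, uc = sqrt(u1^2 + u2^2 + u3^2).
uc = sqrt(0.328^2 + 0.056^2 + 0.112^2)
uc = sqrt(0.107584 + 0.003136 + 0.012544)
uc = 0.3511

0.3511


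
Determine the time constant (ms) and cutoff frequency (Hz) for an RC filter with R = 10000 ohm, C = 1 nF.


Time constant: tau = R * C.
tau = 10000 * 1.00e-09 = 1e-05 s
tau = 0.01 ms
Cutoff frequency: fc = 1 / (2*pi*R*C).
fc = 1 / (2*pi*1e-05) = 15915.49 Hz

tau = 0.01 ms, fc = 15915.49 Hz


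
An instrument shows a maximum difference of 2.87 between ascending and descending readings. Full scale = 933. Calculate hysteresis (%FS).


Hysteresis = (max difference / full scale) * 100%.
H = (2.87 / 933) * 100
H = 0.308 %FS

0.308 %FS


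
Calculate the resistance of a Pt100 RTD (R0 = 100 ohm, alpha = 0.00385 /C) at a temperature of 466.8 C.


The RTD equation: Rt = R0 * (1 + alpha * T).
Rt = 100 * (1 + 0.00385 * 466.8)
Rt = 100 * (1 + 1.79718)
Rt = 100 * 2.79718
Rt = 279.718 ohm

279.718 ohm


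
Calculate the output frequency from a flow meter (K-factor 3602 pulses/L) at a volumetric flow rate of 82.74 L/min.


Frequency = K * Q / 60 (converting L/min to L/s).
f = 3602 * 82.74 / 60
f = 298029.48 / 60
f = 4967.16 Hz

4967.16 Hz


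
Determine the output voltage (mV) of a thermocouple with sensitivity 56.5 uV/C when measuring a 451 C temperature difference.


The thermocouple output V = sensitivity * dT.
V = 56.5 uV/C * 451 C
V = 25481.5 uV
V = 25.482 mV

25.482 mV


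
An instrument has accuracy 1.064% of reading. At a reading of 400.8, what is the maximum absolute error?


Absolute error = (accuracy% / 100) * reading.
Error = (1.064 / 100) * 400.8
Error = 0.01064 * 400.8
Error = 4.2645

4.2645


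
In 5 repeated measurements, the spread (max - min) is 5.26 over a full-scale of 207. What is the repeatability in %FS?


Repeatability = (spread / full scale) * 100%.
R = (5.26 / 207) * 100
R = 2.541 %FS

2.541 %FS


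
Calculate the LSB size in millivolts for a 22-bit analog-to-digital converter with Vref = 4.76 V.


The resolution (LSB) of an ADC is Vref / 2^n.
LSB = 4.76 / 2^22
LSB = 4.76 / 4194304
LSB = 1.13e-06 V = 0.00113487 mV

0.00113487 mV


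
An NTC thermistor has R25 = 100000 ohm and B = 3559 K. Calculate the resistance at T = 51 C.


NTC thermistor equation: Rt = R25 * exp(B * (1/T - 1/T25)).
T in Kelvin: 324.15 K, T25 = 298.15 K
1/T - 1/T25 = 1/324.15 - 1/298.15 = -0.00026902
B * (1/T - 1/T25) = 3559 * -0.00026902 = -0.9575
Rt = 100000 * exp(-0.9575) = 38386.7 ohm

38386.7 ohm


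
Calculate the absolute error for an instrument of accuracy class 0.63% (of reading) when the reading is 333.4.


Absolute error = (accuracy% / 100) * reading.
Error = (0.63 / 100) * 333.4
Error = 0.0063 * 333.4
Error = 2.1004

2.1004


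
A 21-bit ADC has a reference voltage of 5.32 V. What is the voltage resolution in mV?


The resolution (LSB) of an ADC is Vref / 2^n.
LSB = 5.32 / 2^21
LSB = 5.32 / 2097152
LSB = 2.54e-06 V = 0.00253677 mV

0.00253677 mV


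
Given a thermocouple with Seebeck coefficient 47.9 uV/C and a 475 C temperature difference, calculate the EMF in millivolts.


The thermocouple output V = sensitivity * dT.
V = 47.9 uV/C * 475 C
V = 22752.5 uV
V = 22.753 mV

22.753 mV


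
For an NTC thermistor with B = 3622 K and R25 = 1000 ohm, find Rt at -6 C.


NTC thermistor equation: Rt = R25 * exp(B * (1/T - 1/T25)).
T in Kelvin: 267.15 K, T25 = 298.15 K
1/T - 1/T25 = 1/267.15 - 1/298.15 = 0.0003892
B * (1/T - 1/T25) = 3622 * 0.0003892 = 1.4097
Rt = 1000 * exp(1.4097) = 4094.6 ohm

4094.6 ohm


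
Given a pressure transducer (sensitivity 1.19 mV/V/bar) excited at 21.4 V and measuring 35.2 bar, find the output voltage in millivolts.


Output = sensitivity * Vex * P.
Vout = 1.19 * 21.4 * 35.2
Vout = 25.466 * 35.2
Vout = 896.4 mV

896.4 mV


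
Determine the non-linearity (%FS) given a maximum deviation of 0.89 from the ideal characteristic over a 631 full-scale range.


Linearity error = (max deviation / full scale) * 100%.
Linearity = (0.89 / 631) * 100
Linearity = 0.141 %FS

0.141 %FS


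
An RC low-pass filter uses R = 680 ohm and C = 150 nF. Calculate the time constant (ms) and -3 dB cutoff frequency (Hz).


Time constant: tau = R * C.
tau = 680 * 1.50e-07 = 0.000102 s
tau = 0.102 ms
Cutoff frequency: fc = 1 / (2*pi*R*C).
fc = 1 / (2*pi*0.000102) = 1560.34 Hz

tau = 0.102 ms, fc = 1560.34 Hz


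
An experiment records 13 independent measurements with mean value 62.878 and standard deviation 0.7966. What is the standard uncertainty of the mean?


The standard uncertainty for Type A evaluation is u = s / sqrt(n).
u = 0.7966 / sqrt(13)
u = 0.7966 / 3.6056
u = 0.2209

0.2209


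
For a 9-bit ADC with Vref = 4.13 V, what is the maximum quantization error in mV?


The maximum quantization error is +/- LSB/2.
LSB = Vref / 2^n = 4.13 / 512 = 0.00806641 V
Max error = LSB / 2 = 0.00806641 / 2 = 0.0040332 V
Max error = 4.0332 mV

4.0332 mV


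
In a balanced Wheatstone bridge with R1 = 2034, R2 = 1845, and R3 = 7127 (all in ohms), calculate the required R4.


At balance: R1*R4 = R2*R3, so R4 = R2*R3/R1.
R4 = 1845 * 7127 / 2034
R4 = 13149315 / 2034
R4 = 6464.76 ohm

6464.76 ohm


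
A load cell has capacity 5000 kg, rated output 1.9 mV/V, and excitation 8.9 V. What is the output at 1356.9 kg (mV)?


Vout = rated_output * Vex * (load / capacity).
Vout = 1.9 * 8.9 * (1356.9 / 5000)
Vout = 1.9 * 8.9 * 0.27138
Vout = 4.589 mV

4.589 mV


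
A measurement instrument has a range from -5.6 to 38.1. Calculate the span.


Span = upper range - lower range.
Span = 38.1 - (-5.6)
Span = 43.7

43.7


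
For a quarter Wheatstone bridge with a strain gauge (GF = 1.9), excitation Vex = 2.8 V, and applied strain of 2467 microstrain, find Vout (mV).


Quarter bridge output: Vout = (GF * epsilon * Vex) / 4.
Vout = (1.9 * 2467e-6 * 2.8) / 4
Vout = 0.01312444 / 4 V
Vout = 0.00328111 V = 3.2811 mV

3.2811 mV


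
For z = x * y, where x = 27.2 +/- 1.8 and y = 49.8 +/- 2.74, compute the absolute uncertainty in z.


For a product z = x*y, the relative uncertainty is:
uz/z = sqrt((ux/x)^2 + (uy/y)^2)
Relative uncertainties: ux/x = 1.8/27.2 = 0.066176
uy/y = 2.74/49.8 = 0.05502
z = 27.2 * 49.8 = 1354.6
uz = 1354.6 * sqrt(0.066176^2 + 0.05502^2) = 116.575

116.575


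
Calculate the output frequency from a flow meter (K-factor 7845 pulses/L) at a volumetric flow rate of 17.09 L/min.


Frequency = K * Q / 60 (converting L/min to L/s).
f = 7845 * 17.09 / 60
f = 134071.05 / 60
f = 2234.52 Hz

2234.52 Hz


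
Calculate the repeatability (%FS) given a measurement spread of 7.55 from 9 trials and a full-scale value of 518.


Repeatability = (spread / full scale) * 100%.
R = (7.55 / 518) * 100
R = 1.458 %FS

1.458 %FS


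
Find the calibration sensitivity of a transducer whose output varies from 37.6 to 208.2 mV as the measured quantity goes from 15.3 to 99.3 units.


Sensitivity = (y2 - y1) / (x2 - x1).
S = (208.2 - 37.6) / (99.3 - 15.3)
S = 170.6 / 84.0
S = 2.031 mV/unit

2.031 mV/unit


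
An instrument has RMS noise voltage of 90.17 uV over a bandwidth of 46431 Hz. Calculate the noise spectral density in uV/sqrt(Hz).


Noise spectral density = Vrms / sqrt(BW).
NSD = 90.17 / sqrt(46431)
NSD = 90.17 / 215.4785
NSD = 0.4185 uV/sqrt(Hz)

0.4185 uV/sqrt(Hz)


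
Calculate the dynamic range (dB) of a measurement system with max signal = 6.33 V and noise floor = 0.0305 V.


Dynamic range = 20 * log10(Vmax / Vnoise).
DR = 20 * log10(6.33 / 0.0305)
DR = 20 * log10(207.54)
DR = 46.34 dB

46.34 dB


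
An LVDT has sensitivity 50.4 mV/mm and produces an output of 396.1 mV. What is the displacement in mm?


Displacement = Vout / sensitivity.
d = 396.1 / 50.4
d = 7.859 mm

7.859 mm


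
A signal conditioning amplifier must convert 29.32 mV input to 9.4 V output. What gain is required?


Gain = Vout / Vin (converting to same units).
G = 9.4 V / 29.32 mV
G = 9400.0 mV / 29.32 mV
G = 320.6

320.6


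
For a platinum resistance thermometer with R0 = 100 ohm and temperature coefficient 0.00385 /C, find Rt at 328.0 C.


The RTD equation: Rt = R0 * (1 + alpha * T).
Rt = 100 * (1 + 0.00385 * 328.0)
Rt = 100 * (1 + 1.2628)
Rt = 100 * 2.2628
Rt = 226.28 ohm

226.28 ohm


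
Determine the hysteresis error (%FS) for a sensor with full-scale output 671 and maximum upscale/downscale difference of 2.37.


Hysteresis = (max difference / full scale) * 100%.
H = (2.37 / 671) * 100
H = 0.353 %FS

0.353 %FS


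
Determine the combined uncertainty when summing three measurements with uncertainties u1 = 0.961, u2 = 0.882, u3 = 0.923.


For a sum of independent quantities, uc = sqrt(u1^2 + u2^2 + u3^2).
uc = sqrt(0.961^2 + 0.882^2 + 0.923^2)
uc = sqrt(0.923521 + 0.777924 + 0.851929)
uc = 1.5979

1.5979


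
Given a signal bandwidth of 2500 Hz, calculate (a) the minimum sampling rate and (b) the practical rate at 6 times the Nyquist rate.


By Nyquist theorem, fs_min = 2 * fmax.
fs_min = 2 * 2500 = 5000 Hz
Practical rate = 6 * fs_min = 6 * 5000 = 30000 Hz

fs_min = 5000 Hz, fs_practical = 30000 Hz


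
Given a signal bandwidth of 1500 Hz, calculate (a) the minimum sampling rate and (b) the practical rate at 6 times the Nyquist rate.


By Nyquist theorem, fs_min = 2 * fmax.
fs_min = 2 * 1500 = 3000 Hz
Practical rate = 6 * fs_min = 6 * 3000 = 18000 Hz

fs_min = 3000 Hz, fs_practical = 18000 Hz


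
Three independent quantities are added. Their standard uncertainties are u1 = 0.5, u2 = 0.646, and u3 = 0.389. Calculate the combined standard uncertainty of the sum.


For a sum of independent quantities, uc = sqrt(u1^2 + u2^2 + u3^2).
uc = sqrt(0.5^2 + 0.646^2 + 0.389^2)
uc = sqrt(0.25 + 0.417316 + 0.151321)
uc = 0.9048

0.9048


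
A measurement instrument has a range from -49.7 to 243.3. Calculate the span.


Span = upper range - lower range.
Span = 243.3 - (-49.7)
Span = 293.0

293.0


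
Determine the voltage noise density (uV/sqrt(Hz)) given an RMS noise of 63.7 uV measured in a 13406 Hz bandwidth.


Noise spectral density = Vrms / sqrt(BW).
NSD = 63.7 / sqrt(13406)
NSD = 63.7 / 115.7843
NSD = 0.5502 uV/sqrt(Hz)

0.5502 uV/sqrt(Hz)


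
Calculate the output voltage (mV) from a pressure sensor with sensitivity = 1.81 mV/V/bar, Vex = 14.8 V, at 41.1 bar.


Output = sensitivity * Vex * P.
Vout = 1.81 * 14.8 * 41.1
Vout = 26.788 * 41.1
Vout = 1100.99 mV

1100.99 mV


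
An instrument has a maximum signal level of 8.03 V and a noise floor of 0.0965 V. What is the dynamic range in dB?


Dynamic range = 20 * log10(Vmax / Vnoise).
DR = 20 * log10(8.03 / 0.0965)
DR = 20 * log10(83.21)
DR = 38.4 dB

38.4 dB


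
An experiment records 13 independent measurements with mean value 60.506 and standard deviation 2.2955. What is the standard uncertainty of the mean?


The standard uncertainty for Type A evaluation is u = s / sqrt(n).
u = 2.2955 / sqrt(13)
u = 2.2955 / 3.6056
u = 0.6367

0.6367


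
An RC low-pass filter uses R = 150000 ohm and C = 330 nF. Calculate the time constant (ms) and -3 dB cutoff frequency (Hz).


Time constant: tau = R * C.
tau = 150000 * 3.30e-07 = 0.0495 s
tau = 49.5 ms
Cutoff frequency: fc = 1 / (2*pi*R*C).
fc = 1 / (2*pi*0.0495) = 3.22 Hz

tau = 49.5 ms, fc = 3.22 Hz


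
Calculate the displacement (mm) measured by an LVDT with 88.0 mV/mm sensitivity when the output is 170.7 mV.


Displacement = Vout / sensitivity.
d = 170.7 / 88.0
d = 1.94 mm

1.94 mm


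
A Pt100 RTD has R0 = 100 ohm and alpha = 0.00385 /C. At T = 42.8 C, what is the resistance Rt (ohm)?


The RTD equation: Rt = R0 * (1 + alpha * T).
Rt = 100 * (1 + 0.00385 * 42.8)
Rt = 100 * (1 + 0.16478)
Rt = 100 * 1.16478
Rt = 116.478 ohm

116.478 ohm


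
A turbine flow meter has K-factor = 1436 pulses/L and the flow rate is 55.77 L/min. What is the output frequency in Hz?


Frequency = K * Q / 60 (converting L/min to L/s).
f = 1436 * 55.77 / 60
f = 80085.72 / 60
f = 1334.76 Hz

1334.76 Hz


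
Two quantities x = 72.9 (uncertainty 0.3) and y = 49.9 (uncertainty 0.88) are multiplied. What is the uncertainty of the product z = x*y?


For a product z = x*y, the relative uncertainty is:
uz/z = sqrt((ux/x)^2 + (uy/y)^2)
Relative uncertainties: ux/x = 0.3/72.9 = 0.004115
uy/y = 0.88/49.9 = 0.017635
z = 72.9 * 49.9 = 3637.7
uz = 3637.7 * sqrt(0.004115^2 + 0.017635^2) = 65.875

65.875


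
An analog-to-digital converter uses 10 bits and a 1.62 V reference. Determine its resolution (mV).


The resolution (LSB) of an ADC is Vref / 2^n.
LSB = 1.62 / 2^10
LSB = 1.62 / 1024
LSB = 0.00158203 V = 1.58203125 mV

1.58203125 mV


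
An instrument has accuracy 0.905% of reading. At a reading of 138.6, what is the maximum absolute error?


Absolute error = (accuracy% / 100) * reading.
Error = (0.905 / 100) * 138.6
Error = 0.00905 * 138.6
Error = 1.2543

1.2543


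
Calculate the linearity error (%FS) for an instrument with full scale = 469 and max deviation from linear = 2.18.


Linearity error = (max deviation / full scale) * 100%.
Linearity = (2.18 / 469) * 100
Linearity = 0.465 %FS

0.465 %FS


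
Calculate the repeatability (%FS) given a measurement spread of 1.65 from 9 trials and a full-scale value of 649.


Repeatability = (spread / full scale) * 100%.
R = (1.65 / 649) * 100
R = 0.254 %FS

0.254 %FS


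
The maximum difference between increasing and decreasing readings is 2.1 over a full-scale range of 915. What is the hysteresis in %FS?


Hysteresis = (max difference / full scale) * 100%.
H = (2.1 / 915) * 100
H = 0.23 %FS

0.23 %FS


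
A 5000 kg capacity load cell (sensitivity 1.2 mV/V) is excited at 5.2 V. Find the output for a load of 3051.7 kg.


Vout = rated_output * Vex * (load / capacity).
Vout = 1.2 * 5.2 * (3051.7 / 5000)
Vout = 1.2 * 5.2 * 0.61034
Vout = 3.809 mV

3.809 mV


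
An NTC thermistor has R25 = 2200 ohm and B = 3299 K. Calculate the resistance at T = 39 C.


NTC thermistor equation: Rt = R25 * exp(B * (1/T - 1/T25)).
T in Kelvin: 312.15 K, T25 = 298.15 K
1/T - 1/T25 = 1/312.15 - 1/298.15 = -0.00015043
B * (1/T - 1/T25) = 3299 * -0.00015043 = -0.4963
Rt = 2200 * exp(-0.4963) = 1339.4 ohm

1339.4 ohm


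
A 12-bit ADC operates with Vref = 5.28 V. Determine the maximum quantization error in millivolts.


The maximum quantization error is +/- LSB/2.
LSB = Vref / 2^n = 5.28 / 4096 = 0.00128906 V
Max error = LSB / 2 = 0.00128906 / 2 = 0.00064453 V
Max error = 0.6445 mV

0.6445 mV


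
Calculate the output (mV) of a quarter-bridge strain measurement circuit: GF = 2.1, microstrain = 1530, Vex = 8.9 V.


Quarter bridge output: Vout = (GF * epsilon * Vex) / 4.
Vout = (2.1 * 1530e-6 * 8.9) / 4
Vout = 0.0285957 / 4 V
Vout = 0.00714892 V = 7.1489 mV

7.1489 mV


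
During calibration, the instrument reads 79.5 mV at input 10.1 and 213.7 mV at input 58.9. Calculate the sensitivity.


Sensitivity = (y2 - y1) / (x2 - x1).
S = (213.7 - 79.5) / (58.9 - 10.1)
S = 134.2 / 48.8
S = 2.75 mV/unit

2.75 mV/unit


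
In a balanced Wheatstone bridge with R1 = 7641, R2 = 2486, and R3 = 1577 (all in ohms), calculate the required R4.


At balance: R1*R4 = R2*R3, so R4 = R2*R3/R1.
R4 = 2486 * 1577 / 7641
R4 = 3920422 / 7641
R4 = 513.08 ohm

513.08 ohm


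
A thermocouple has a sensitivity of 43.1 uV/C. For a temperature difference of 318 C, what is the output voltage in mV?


The thermocouple output V = sensitivity * dT.
V = 43.1 uV/C * 318 C
V = 13705.8 uV
V = 13.706 mV

13.706 mV


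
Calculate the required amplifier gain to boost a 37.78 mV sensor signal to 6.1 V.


Gain = Vout / Vin (converting to same units).
G = 6.1 V / 37.78 mV
G = 6100.0 mV / 37.78 mV
G = 161.46

161.46


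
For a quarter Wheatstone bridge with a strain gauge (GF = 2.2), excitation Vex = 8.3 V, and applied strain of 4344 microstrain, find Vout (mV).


Quarter bridge output: Vout = (GF * epsilon * Vex) / 4.
Vout = (2.2 * 4344e-6 * 8.3) / 4
Vout = 0.07932144 / 4 V
Vout = 0.01983036 V = 19.8304 mV

19.8304 mV


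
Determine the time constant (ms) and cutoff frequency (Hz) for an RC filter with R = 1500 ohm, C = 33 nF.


Time constant: tau = R * C.
tau = 1500 * 3.30e-08 = 4.95e-05 s
tau = 0.0495 ms
Cutoff frequency: fc = 1 / (2*pi*R*C).
fc = 1 / (2*pi*4.95e-05) = 3215.25 Hz

tau = 0.0495 ms, fc = 3215.25 Hz


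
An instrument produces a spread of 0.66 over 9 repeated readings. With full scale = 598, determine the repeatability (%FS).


Repeatability = (spread / full scale) * 100%.
R = (0.66 / 598) * 100
R = 0.11 %FS

0.11 %FS


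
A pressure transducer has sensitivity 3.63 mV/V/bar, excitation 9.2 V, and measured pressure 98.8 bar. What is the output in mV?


Output = sensitivity * Vex * P.
Vout = 3.63 * 9.2 * 98.8
Vout = 33.396 * 98.8
Vout = 3299.52 mV

3299.52 mV


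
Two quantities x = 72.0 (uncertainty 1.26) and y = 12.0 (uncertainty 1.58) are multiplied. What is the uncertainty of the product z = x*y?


For a product z = x*y, the relative uncertainty is:
uz/z = sqrt((ux/x)^2 + (uy/y)^2)
Relative uncertainties: ux/x = 1.26/72.0 = 0.0175
uy/y = 1.58/12.0 = 0.131667
z = 72.0 * 12.0 = 864.0
uz = 864.0 * sqrt(0.0175^2 + 0.131667^2) = 114.76

114.76


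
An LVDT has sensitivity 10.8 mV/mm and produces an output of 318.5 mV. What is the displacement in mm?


Displacement = Vout / sensitivity.
d = 318.5 / 10.8
d = 29.491 mm

29.491 mm


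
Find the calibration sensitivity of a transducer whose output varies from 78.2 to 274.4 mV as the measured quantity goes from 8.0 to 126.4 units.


Sensitivity = (y2 - y1) / (x2 - x1).
S = (274.4 - 78.2) / (126.4 - 8.0)
S = 196.2 / 118.4
S = 1.6571 mV/unit

1.6571 mV/unit


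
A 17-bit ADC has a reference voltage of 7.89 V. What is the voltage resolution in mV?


The resolution (LSB) of an ADC is Vref / 2^n.
LSB = 7.89 / 2^17
LSB = 7.89 / 131072
LSB = 6.02e-05 V = 0.06019592 mV

0.06019592 mV


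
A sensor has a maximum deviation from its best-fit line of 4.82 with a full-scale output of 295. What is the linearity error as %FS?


Linearity error = (max deviation / full scale) * 100%.
Linearity = (4.82 / 295) * 100
Linearity = 1.634 %FS

1.634 %FS


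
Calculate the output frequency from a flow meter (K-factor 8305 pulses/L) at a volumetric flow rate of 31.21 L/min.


Frequency = K * Q / 60 (converting L/min to L/s).
f = 8305 * 31.21 / 60
f = 259199.05 / 60
f = 4319.98 Hz

4319.98 Hz


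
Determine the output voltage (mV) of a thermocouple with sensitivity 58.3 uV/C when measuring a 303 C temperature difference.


The thermocouple output V = sensitivity * dT.
V = 58.3 uV/C * 303 C
V = 17664.9 uV
V = 17.665 mV

17.665 mV


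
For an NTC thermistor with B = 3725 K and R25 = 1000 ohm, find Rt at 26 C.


NTC thermistor equation: Rt = R25 * exp(B * (1/T - 1/T25)).
T in Kelvin: 299.15 K, T25 = 298.15 K
1/T - 1/T25 = 1/299.15 - 1/298.15 = -1.121e-05
B * (1/T - 1/T25) = 3725 * -1.121e-05 = -0.0418
Rt = 1000 * exp(-0.0418) = 959.1 ohm

959.1 ohm


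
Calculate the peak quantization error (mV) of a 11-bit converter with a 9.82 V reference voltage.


The maximum quantization error is +/- LSB/2.
LSB = Vref / 2^n = 9.82 / 2048 = 0.00479492 V
Max error = LSB / 2 = 0.00479492 / 2 = 0.00239746 V
Max error = 2.3975 mV

2.3975 mV


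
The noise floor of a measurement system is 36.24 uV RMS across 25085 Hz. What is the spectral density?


Noise spectral density = Vrms / sqrt(BW).
NSD = 36.24 / sqrt(25085)
NSD = 36.24 / 158.3824
NSD = 0.2288 uV/sqrt(Hz)

0.2288 uV/sqrt(Hz)


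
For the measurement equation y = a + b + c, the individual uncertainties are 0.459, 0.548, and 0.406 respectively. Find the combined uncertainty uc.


For a sum of independent quantities, uc = sqrt(u1^2 + u2^2 + u3^2).
uc = sqrt(0.459^2 + 0.548^2 + 0.406^2)
uc = sqrt(0.210681 + 0.300304 + 0.164836)
uc = 0.8221

0.8221


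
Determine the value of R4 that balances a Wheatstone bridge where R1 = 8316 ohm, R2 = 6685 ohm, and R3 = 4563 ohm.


At balance: R1*R4 = R2*R3, so R4 = R2*R3/R1.
R4 = 6685 * 4563 / 8316
R4 = 30503655 / 8316
R4 = 3668.07 ohm

3668.07 ohm


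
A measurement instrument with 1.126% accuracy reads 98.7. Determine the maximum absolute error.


Absolute error = (accuracy% / 100) * reading.
Error = (1.126 / 100) * 98.7
Error = 0.01126 * 98.7
Error = 1.1114

1.1114


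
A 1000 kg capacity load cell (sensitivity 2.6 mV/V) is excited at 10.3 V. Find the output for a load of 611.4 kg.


Vout = rated_output * Vex * (load / capacity).
Vout = 2.6 * 10.3 * (611.4 / 1000)
Vout = 2.6 * 10.3 * 0.6114
Vout = 16.373 mV

16.373 mV


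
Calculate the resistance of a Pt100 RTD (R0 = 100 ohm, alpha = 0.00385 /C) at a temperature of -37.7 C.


The RTD equation: Rt = R0 * (1 + alpha * T).
Rt = 100 * (1 + 0.00385 * -37.7)
Rt = 100 * (1 + -0.145145)
Rt = 100 * 0.854855
Rt = 85.485 ohm

85.485 ohm


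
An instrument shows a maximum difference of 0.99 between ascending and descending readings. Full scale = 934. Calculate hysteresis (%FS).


Hysteresis = (max difference / full scale) * 100%.
H = (0.99 / 934) * 100
H = 0.106 %FS

0.106 %FS


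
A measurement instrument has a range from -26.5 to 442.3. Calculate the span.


Span = upper range - lower range.
Span = 442.3 - (-26.5)
Span = 468.8

468.8


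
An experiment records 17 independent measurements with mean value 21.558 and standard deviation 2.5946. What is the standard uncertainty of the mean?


The standard uncertainty for Type A evaluation is u = s / sqrt(n).
u = 2.5946 / sqrt(17)
u = 2.5946 / 4.1231
u = 0.6293

0.6293


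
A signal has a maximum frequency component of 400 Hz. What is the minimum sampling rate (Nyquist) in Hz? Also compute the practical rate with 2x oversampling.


By Nyquist theorem, fs_min = 2 * fmax.
fs_min = 2 * 400 = 800 Hz
Practical rate = 2 * fs_min = 2 * 800 = 1600 Hz

fs_min = 800 Hz, fs_practical = 1600 Hz


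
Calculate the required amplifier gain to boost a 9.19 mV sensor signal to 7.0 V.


Gain = Vout / Vin (converting to same units).
G = 7.0 V / 9.19 mV
G = 7000.0 mV / 9.19 mV
G = 761.7

761.7


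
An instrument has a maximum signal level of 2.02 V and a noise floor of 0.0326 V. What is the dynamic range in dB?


Dynamic range = 20 * log10(Vmax / Vnoise).
DR = 20 * log10(2.02 / 0.0326)
DR = 20 * log10(61.96)
DR = 35.84 dB

35.84 dB


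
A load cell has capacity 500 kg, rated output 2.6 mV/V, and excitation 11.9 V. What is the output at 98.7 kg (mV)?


Vout = rated_output * Vex * (load / capacity).
Vout = 2.6 * 11.9 * (98.7 / 500)
Vout = 2.6 * 11.9 * 0.1974
Vout = 6.108 mV

6.108 mV


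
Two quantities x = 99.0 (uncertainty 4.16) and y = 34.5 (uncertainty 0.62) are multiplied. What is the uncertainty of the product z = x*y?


For a product z = x*y, the relative uncertainty is:
uz/z = sqrt((ux/x)^2 + (uy/y)^2)
Relative uncertainties: ux/x = 4.16/99.0 = 0.04202
uy/y = 0.62/34.5 = 0.017971
z = 99.0 * 34.5 = 3415.5
uz = 3415.5 * sqrt(0.04202^2 + 0.017971^2) = 156.095

156.095


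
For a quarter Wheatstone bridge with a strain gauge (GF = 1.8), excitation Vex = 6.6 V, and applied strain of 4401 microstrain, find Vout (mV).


Quarter bridge output: Vout = (GF * epsilon * Vex) / 4.
Vout = (1.8 * 4401e-6 * 6.6) / 4
Vout = 0.05228388 / 4 V
Vout = 0.01307097 V = 13.071 mV

13.071 mV


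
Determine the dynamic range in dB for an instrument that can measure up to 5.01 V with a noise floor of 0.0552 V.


Dynamic range = 20 * log10(Vmax / Vnoise).
DR = 20 * log10(5.01 / 0.0552)
DR = 20 * log10(90.76)
DR = 39.16 dB

39.16 dB
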